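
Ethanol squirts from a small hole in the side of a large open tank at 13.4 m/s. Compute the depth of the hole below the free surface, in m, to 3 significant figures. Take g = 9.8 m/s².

h ≈ 9.16 m

For a small hole in a large open tank, ½v² = gh, giving h = v²/(2g).
h = 13.4²/(2·9.8) = 180/19.60 = 9.16 m.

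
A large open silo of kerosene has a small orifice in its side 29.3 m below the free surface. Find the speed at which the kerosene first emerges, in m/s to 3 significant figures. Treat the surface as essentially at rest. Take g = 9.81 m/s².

With the surface at rest and both surface and jet at atmospheric pressure, Bernoulli gives ρg h = ½ρv², so v = √(2gh) = √(2·9.81·29.3) = 24.0 m/s.

24.0 m/s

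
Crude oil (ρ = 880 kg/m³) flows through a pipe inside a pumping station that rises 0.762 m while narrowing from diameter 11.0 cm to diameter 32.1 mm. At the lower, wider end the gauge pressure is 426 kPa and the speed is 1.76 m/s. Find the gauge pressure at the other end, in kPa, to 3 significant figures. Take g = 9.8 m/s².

P₂ ≈ 233 kPa

Mass conservation (A₁v₁ = A₂v₂) gives v₂ = 1.76 × 95.0/8.09 = 20.7 m/s.
Energy conservation along the streamline gives P₂ = P₁ − ½ρ(v₂² − v₁²) − ρg(h₂ − h₁).
P₂ = 426000 + ½·880·(1.76² − 20.7²) − 880·9.8·(+0.762) = 426000 + (-187000) − (6570) = 233000 Pa.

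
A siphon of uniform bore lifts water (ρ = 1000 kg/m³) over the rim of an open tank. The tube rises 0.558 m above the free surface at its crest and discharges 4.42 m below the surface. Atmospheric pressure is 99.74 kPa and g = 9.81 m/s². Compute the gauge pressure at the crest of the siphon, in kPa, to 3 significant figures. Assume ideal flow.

Bernoulli surface→outlet gives ½v² = g·h_out, so v = √(2·9.81·4.42) = 9.31 m/s.
With constant cross-section the crest speed equals v; applying Bernoulli from the surface up to the crest, P_top = P_atm − ½ρv² − ρg·h_top.
P_top = 99740 − ½·1000·9.31² − 1000·9.81·0.558 = 50900 Pa. So P_gauge = P_top − P_atm = -48800 Pa.

-48.8 kPa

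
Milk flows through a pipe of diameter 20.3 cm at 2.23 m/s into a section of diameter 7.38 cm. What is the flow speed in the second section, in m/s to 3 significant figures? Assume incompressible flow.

By continuity, v₂ = v₁·A₁/A₂ = 2.23·(324/42.8) = 16.9 m/s.

v₂ ≈ 16.9 m/s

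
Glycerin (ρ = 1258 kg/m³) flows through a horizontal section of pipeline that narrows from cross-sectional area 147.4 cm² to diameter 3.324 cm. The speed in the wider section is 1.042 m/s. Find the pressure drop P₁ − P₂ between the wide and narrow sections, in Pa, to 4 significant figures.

ΔP = 196400 Pa

By continuity, v₂ = v₁·A₁/A₂ = 1.042·(147.4/8.678) = 17.70 m/s.
With no height change, Bernoulli's equation is P₁ + ½ρv₁² = P₂ + ½ρv₂².
P₁ − P₂ = ½·1258·(17.70² − 1.042²) = ½·1258·312.2 = 196400 Pa.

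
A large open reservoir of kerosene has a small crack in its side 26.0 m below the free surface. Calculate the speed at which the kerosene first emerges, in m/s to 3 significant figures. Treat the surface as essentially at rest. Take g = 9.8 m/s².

v ≈ 22.6 m/s

Bernoulli from surface to hole (P equal, v_surface ≈ 0): v = √(2gh) = √(2×9.8×26.0) = 22.6 m/s.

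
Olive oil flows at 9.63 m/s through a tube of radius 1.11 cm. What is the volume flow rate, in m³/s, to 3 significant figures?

Q = A·v = 0.000387 m² × 9.63 m/s = 0.00373 m³/s.

Q ≈ 0.00373 m³/s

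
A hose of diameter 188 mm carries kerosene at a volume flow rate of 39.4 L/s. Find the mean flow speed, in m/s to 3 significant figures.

v ≈ 1.42 m/s

Q = 39.4 L/s = 0.0394 m³/s.
v = Q/A = 0.0394 / 0.0278 = 1.42 m/s.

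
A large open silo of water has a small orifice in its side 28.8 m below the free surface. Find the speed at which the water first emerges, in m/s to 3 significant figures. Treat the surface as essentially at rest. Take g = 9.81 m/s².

v ≈ 23.8 m/s

The surface is effectively still and both ends are open, so ½v² = gh and v = √(2·9.81·28.8) = 23.8 m/s.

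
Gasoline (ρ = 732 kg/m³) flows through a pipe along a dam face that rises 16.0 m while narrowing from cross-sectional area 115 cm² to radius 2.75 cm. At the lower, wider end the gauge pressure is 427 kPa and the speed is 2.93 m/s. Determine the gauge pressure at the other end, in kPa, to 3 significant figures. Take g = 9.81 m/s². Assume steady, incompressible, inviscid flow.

P₂ ≈ 242 kPa

The volume flow rate is constant, so v₂ = (A₁/A₂)v₁ = (115/23.8)·2.93 = 14.2 m/s.
Energy conservation along the streamline gives P₂ = P₁ − ½ρ(v₂² − v₁²) − ρg(h₂ − h₁).
P₂ = 427000 + ½·732·(2.93² − 14.2²) − 732·9.81·(+16.0) = 427000 + (-70500) − (115000) = 242000 Pa.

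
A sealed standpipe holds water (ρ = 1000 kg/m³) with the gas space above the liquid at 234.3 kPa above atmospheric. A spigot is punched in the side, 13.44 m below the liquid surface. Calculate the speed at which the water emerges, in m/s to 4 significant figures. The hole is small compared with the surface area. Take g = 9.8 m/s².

Take point 1 at the surface (v₁ ≈ 0) and point 2 at the hole (at atmospheric pressure). Bernoulli: P₁ + ρg h = P_atm + ½ρv₂².
With P₁ − P_atm = 234300 Pa, v₂ = √(2gh + 2ΔP/ρ) = √(2·9.8·13.44 + 2·234300/1000) = 27.06 m/s.

v ≈ 27.06 m/s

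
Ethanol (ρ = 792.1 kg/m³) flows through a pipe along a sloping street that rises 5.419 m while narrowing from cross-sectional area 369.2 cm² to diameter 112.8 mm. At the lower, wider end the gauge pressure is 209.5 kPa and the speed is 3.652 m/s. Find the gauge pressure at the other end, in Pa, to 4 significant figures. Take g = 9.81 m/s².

Mass conservation (A₁v₁ = A₂v₂) gives v₂ = 3.652 × 369.2/99.93 = 13.49 m/s.
Bernoulli: P₁ + ½ρv₁² + ρg h₁ = P₂ + ½ρv₂² + ρg h₂, so P₂ = P₁ + ½ρ(v₁² − v₂²) − ρg(h₂ − h₁).
P₂ = 209500 + ½·792.1·(3.652² − 13.49²) − 792.1·9.81·(+5.419) = 209500 + (-66820) − (42110) = 100600 Pa.

P₂ ≈ 100600 Pa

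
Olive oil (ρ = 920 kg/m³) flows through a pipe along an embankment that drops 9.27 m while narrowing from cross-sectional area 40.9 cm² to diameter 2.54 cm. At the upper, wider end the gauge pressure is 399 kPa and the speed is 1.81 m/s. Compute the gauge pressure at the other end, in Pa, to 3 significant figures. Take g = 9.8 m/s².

386000 Pa

By continuity, v₂ = v₁·A₁/A₂ = 1.81·(40.9/5.07) = 14.6 m/s.
Applying Bernoulli between the two ends and solving for P₂: P₂ = P₁ + ½ρ(v₁² − v₂²) − ρgΔh.
P₂ = 399000 + ½·920·(1.81² − 14.6²) − 920·9.8·(−9.27) = 399000 + (-96700) − (-83600) = 386000 Pa.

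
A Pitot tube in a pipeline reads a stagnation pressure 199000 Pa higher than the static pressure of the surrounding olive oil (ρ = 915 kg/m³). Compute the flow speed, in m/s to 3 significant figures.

The dynamic pressure equals the rise in static pressure at the stagnation point: ΔP = ½ρv².
v = √(2ΔP/ρ) = √(2·199000/915) = 20.9 m/s.

v = 20.9 m/s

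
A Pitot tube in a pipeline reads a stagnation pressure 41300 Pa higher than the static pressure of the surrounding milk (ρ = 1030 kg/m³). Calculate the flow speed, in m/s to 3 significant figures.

At the stagnation point the flow is brought to rest, so Bernoulli gives P_stag − P_static = ½ρv².
v = √(2ΔP/ρ) = √(2·41300/1030) = 8.96 m/s.

8.96 m/s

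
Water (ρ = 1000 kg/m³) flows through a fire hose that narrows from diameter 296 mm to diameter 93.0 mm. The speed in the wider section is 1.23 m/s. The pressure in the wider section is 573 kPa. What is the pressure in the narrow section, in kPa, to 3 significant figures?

P₂ ≈ 496 kPa

Continuity gives A₁v₁ = A₂v₂, so v₂ = (688 cm²)/(67.9 cm²) × 1.23 m/s = 12.5 m/s.
Along the horizontal streamline, P + ½ρv² is constant.
P₂ = P₁ − ½ρ(v₂² − v₁²) = 573000 − ½·1000·(12.5² − 1.23²) = 573000 − 76900 = 496000 Pa.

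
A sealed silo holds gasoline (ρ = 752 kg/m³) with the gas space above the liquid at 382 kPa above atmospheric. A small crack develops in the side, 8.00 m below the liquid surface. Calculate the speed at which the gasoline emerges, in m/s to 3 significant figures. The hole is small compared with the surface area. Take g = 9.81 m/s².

v ≈ 34.2 m/s

Take point 1 at the surface (v₁ ≈ 0) and point 2 at the hole (at atmospheric pressure). Bernoulli: P₁ + ρg h = P_atm + ½ρv₂².
With P₁ − P_atm = 382000 Pa, v₂ = √(2gh + 2ΔP/ρ) = √(2·9.81·8.00 + 2·382000/752) = 34.2 m/s.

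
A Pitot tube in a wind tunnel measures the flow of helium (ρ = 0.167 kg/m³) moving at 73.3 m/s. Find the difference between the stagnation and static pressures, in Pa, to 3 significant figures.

At the stagnation point the flow is brought to rest, so Bernoulli gives P_stag − P_static = ½ρv².
ΔP = ½·0.167·73.3² = 449 Pa.

ΔP ≈ 449 Pa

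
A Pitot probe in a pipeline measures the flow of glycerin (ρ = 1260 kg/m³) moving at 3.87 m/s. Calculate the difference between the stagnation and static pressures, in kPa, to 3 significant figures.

9.44 kPa

At the stagnation point the flow is brought to rest, so Bernoulli gives P_stag − P_static = ½ρv².
ΔP = ½·1260·3.87² = 9440 Pa.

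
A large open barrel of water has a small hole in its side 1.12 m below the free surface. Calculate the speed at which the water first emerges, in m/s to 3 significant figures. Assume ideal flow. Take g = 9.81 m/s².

v ≈ 4.69 m/s

The surface is effectively still and both ends are open, so ½v² = gh and v = √(2·9.81·1.12) = 4.69 m/s.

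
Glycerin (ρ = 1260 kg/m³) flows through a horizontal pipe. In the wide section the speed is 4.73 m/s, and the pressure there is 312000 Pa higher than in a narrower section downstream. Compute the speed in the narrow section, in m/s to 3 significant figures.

v₂ ≈ 22.8 m/s

With h₁ = h₂, rearranging Bernoulli gives v₂ = √(v₁² + 2ΔP/ρ).
v₂ = √(4.73² + 2·312000/1260) = √(22.4 + 495) = 22.8 m/s.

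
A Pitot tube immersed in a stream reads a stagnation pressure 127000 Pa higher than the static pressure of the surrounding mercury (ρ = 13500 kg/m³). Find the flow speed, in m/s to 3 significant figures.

4.34 m/s

The dynamic pressure equals the rise in static pressure at the stagnation point: ΔP = ½ρv².
v = √(2ΔP/ρ) = √(2·127000/13500) = 4.34 m/s.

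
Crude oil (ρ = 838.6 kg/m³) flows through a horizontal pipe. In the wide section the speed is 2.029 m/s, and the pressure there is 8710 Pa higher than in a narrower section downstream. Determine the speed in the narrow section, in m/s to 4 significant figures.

v₂ ≈ 4.989 m/s

With h₁ = h₂, rearranging Bernoulli gives v₂ = √(v₁² + 2ΔP/ρ).
v₂ = √(2.029² + 2·8710/838.6) = √(4.117 + 20.77) = 4.989 m/s.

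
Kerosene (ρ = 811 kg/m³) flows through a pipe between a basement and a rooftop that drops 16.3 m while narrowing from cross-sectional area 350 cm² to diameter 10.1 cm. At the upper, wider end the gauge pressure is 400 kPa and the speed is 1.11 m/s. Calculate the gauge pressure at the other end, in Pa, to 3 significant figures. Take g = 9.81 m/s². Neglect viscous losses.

Mass conservation (A₁v₁ = A₂v₂) gives v₂ = 1.11 × 350/80.1 = 4.85 m/s.
Bernoulli: P₁ + ½ρv₁² + ρg h₁ = P₂ + ½ρv₂² + ρg h₂, so P₂ = P₁ + ½ρ(v₁² − v₂²) − ρg(h₂ − h₁).
P₂ = 400000 + ½·811·(1.11² − 4.85²) − 811·9.81·(−16.3) = 400000 + (-9040) − (-130000) = 521000 Pa.

P₂ ≈ 521000 Pa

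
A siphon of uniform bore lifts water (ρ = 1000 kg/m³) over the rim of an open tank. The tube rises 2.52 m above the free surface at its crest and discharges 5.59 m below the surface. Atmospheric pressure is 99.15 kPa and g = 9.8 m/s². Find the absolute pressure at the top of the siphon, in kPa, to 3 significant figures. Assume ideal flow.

P_top = 19.7 kPa

The outlet speed comes from Torricelli: v = √(2g·5.59) = 10.5 m/s.
The bore is uniform, so the speed at the crest is the same v. Bernoulli surface→crest: P_atm = P_top + ½ρv² + ρg·h_top.
P_top = 99150 − ½·1000·10.5² − 1000·9.8·2.52 = 19700 Pa.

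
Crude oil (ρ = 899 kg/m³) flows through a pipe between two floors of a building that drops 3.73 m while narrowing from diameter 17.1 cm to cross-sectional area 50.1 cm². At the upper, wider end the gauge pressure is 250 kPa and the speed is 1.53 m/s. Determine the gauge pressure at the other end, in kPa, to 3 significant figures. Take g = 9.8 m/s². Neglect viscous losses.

Continuity gives A₁v₁ = A₂v₂, so v₂ = (230 cm²)/(50.1 cm²) × 1.53 m/s = 7.01 m/s.
Applying Bernoulli between the two ends and solving for P₂: P₂ = P₁ + ½ρ(v₁² − v₂²) − ρgΔh.
P₂ = 250000 + ½·899·(1.53² − 7.01²) − 899·9.8·(−3.73) = 250000 + (-21100) − (-32900) = 262000 Pa.

262 kPa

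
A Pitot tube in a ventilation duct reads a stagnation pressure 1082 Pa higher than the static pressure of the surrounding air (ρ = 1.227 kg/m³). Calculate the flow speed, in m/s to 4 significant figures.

42.00 m/s

At the stagnation point the flow is brought to rest, so Bernoulli gives P_stag − P_static = ½ρv².
v = √(2ΔP/ρ) = √(2·1082/1.227) = 42.00 m/s.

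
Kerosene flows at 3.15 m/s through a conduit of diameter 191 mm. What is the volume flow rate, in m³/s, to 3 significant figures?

Q = A·v = 0.0287 m² × 3.15 m/s = 0.0903 m³/s.

Q ≈ 0.0903 m³/s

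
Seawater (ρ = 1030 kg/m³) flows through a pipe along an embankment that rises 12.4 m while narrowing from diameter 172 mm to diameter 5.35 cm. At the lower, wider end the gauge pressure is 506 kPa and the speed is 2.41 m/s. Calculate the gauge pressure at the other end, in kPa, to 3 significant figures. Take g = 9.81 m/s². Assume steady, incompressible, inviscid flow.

P₂ = 64.1 kPa

Continuity gives A₁v₁ = A₂v₂, so v₂ = (232 cm²)/(22.5 cm²) × 2.41 m/s = 24.9 m/s.
Energy conservation along the streamline gives P₂ = P₁ − ½ρ(v₂² − v₁²) − ρg(h₂ − h₁).
P₂ = 506000 + ½·1030·(2.41² − 24.9²) − 1030·9.81·(+12.4) = 506000 + (-317000) − (125000) = 64100 Pa.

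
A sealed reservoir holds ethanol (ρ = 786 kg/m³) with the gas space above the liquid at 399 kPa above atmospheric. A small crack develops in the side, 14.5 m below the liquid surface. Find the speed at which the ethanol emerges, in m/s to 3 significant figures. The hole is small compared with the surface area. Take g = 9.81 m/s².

v ≈ 36.1 m/s

Take point 1 at the surface (v₁ ≈ 0) and point 2 at the hole (at atmospheric pressure). Bernoulli: P₁ + ρg h = P_atm + ½ρv₂².
With P₁ − P_atm = 399000 Pa, v₂ = √(2gh + 2ΔP/ρ) = √(2·9.81·14.5 + 2·399000/786) = 36.1 m/s.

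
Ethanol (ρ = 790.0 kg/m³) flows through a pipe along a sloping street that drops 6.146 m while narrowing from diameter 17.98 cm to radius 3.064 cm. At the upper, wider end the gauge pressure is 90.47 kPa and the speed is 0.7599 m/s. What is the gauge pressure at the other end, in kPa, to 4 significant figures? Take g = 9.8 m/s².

P₂ ≈ 121.4 kPa

By continuity, v₂ = v₁·A₁/A₂ = 0.7599·(253.9/29.49) = 6.542 m/s.
Applying Bernoulli between the two ends and solving for P₂: P₂ = P₁ + ½ρ(v₁² − v₂²) − ρgΔh.
P₂ = 90470 + ½·790.0·(0.7599² − 6.542²) − 790.0·9.8·(−6.146) = 90470 + (-16680) − (-47580) = 121400 Pa.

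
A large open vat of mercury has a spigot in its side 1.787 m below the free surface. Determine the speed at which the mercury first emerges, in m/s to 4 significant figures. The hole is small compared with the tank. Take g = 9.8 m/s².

Torricelli's result v = √(2gh) gives v = √(2·9.8·1.787) = 5.918 m/s.

v = 5.918 m/s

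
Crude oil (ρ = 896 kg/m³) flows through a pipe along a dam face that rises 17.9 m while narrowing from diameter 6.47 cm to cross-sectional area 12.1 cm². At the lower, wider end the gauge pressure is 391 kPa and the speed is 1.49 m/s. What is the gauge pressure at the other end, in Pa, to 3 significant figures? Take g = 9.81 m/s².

By continuity, v₂ = v₁·A₁/A₂ = 1.49·(32.9/12.1) = 4.05 m/s.
Applying Bernoulli between the two ends and solving for P₂: P₂ = P₁ + ½ρ(v₁² − v₂²) − ρgΔh.
P₂ = 391000 + ½·896·(1.49² − 4.05²) − 896·9.81·(+17.9) = 391000 + (-6350) − (157000) = 227000 Pa.

227000 Pa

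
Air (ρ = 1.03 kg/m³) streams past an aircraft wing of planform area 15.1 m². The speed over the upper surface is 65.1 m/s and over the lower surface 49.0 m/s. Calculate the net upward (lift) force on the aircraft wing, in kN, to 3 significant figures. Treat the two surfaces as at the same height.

From P + ½ρv² = const at equal height, P_low − P_up = ½ρ(v_up² − v_low²).
ΔP = ½·1.03·(65.1² − 49.0²) = 946 Pa.
Lift = ΔP · A = 946 × 15.1 = 14300 N.

14.3 kN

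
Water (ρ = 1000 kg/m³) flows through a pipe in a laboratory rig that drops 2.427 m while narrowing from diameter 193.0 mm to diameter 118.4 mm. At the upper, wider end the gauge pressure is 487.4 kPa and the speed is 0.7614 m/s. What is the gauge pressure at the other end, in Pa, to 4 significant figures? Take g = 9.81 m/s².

By continuity, v₂ = v₁·A₁/A₂ = 0.7614·(292.6/110.1) = 2.023 m/s.
Applying Bernoulli between the two ends and solving for P₂: P₂ = P₁ + ½ρ(v₁² − v₂²) − ρgΔh.
P₂ = 487400 + ½·1000·(0.7614² − 2.023²) − 1000·9.81·(−2.427) = 487400 + (-1757) − (-23810) = 509500 Pa.

P₂ ≈ 509500 Pa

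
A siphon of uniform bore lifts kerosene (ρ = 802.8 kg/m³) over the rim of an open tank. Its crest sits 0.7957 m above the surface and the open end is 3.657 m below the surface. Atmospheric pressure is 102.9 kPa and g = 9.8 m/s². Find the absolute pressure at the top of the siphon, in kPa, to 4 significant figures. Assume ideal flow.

P_top ≈ 67.87 kPa

The outlet speed comes from Torricelli: v = √(2g·3.657) = 8.466 m/s.
Continuity keeps v the same throughout the tube; from surface to crest, P_atm + 0 = P_top + ½ρv² + ρg·h_top.
P_top = 102900 − ½·802.8·8.466² − 802.8·9.8·0.7957 = 67870 Pa.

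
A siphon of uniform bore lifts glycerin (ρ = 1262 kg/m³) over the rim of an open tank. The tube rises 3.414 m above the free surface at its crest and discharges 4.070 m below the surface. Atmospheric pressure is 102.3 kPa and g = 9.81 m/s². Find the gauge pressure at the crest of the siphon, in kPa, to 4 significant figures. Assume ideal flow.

From the surface to the outlet (both open to atmosphere, surface at rest): v = √(2g·h_out) = √(2·9.81·4.070) = 8.936 m/s.
With constant cross-section the crest speed equals v; applying Bernoulli from the surface up to the crest, P_top = P_atm − ½ρv² − ρg·h_top.
P_top = 102300 − ½·1262·8.936² − 1262·9.81·3.414 = 9646 Pa. So P_gauge = P_top − P_atm = -92650 Pa.

P_gauge = -92.65 kPa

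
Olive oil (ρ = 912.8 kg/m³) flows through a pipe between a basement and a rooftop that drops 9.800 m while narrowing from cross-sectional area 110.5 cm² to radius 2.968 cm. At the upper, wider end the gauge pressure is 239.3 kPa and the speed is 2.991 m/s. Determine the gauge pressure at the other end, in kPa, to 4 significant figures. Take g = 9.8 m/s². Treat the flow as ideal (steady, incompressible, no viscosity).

By continuity, v₂ = v₁·A₁/A₂ = 2.991·(110.5/27.67) = 11.94 m/s.
Applying Bernoulli between the two ends and solving for P₂: P₂ = P₁ + ½ρ(v₁² − v₂²) − ρgΔh.
P₂ = 239300 + ½·912.8·(2.991² − 11.94²) − 912.8·9.8·(−9.800) = 239300 + (-61010) − (-87670) = 266000 Pa.

266.0 kPa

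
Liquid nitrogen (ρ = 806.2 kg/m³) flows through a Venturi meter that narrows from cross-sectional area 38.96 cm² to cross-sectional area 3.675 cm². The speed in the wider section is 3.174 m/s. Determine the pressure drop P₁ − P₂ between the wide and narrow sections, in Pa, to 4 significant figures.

Continuity gives A₁v₁ = A₂v₂, so v₂ = (38.96 cm²)/(3.675 cm²) × 3.174 m/s = 33.65 m/s.
Along the horizontal streamline, P + ½ρv² is constant.
P₁ − P₂ = ½·806.2·(33.65² − 3.174²) = ½·806.2·1122 = 452300 Pa.

452300 Pa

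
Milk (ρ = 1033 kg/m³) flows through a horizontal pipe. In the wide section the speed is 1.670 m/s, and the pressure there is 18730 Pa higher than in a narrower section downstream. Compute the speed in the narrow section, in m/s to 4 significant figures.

v₂ ≈ 6.249 m/s

Horizontal Bernoulli: P₁ + ½ρv₁² = P₂ + ½ρv₂², so v₂² = v₁² + 2(P₁ − P₂)/ρ.
v₂ = √(1.670² + 2·18730/1033) = √(2.789 + 36.26) = 6.249 m/s.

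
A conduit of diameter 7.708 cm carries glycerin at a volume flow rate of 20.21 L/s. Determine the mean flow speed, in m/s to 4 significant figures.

Q = 20.21 L/s = 0.02021 m³/s.
v = Q/A = 0.02021 / 0.004666 = 4.331 m/s.

v ≈ 4.331 m/s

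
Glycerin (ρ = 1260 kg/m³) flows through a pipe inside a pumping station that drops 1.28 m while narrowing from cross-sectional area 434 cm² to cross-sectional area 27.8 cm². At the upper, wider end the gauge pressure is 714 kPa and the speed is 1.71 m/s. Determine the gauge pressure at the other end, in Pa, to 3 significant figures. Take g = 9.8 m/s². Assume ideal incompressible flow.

P₂ ≈ 283000 Pa

Continuity gives A₁v₁ = A₂v₂, so v₂ = (434 cm²)/(27.8 cm²) × 1.71 m/s = 26.7 m/s.
Applying Bernoulli between the two ends and solving for P₂: P₂ = P₁ + ½ρ(v₁² − v₂²) − ρgΔh.
P₂ = 714000 + ½·1260·(1.71² − 26.7²) − 1260·9.8·(−1.28) = 714000 + (-447000) − (-15800) = 283000 Pa.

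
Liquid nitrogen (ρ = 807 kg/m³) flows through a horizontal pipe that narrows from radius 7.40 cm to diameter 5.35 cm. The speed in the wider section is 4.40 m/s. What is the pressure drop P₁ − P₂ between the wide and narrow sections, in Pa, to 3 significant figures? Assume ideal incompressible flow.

Continuity gives A₁v₁ = A₂v₂, so v₂ = (172 cm²)/(22.5 cm²) × 4.40 m/s = 33.7 m/s.
The pipe is horizontal, so Bernoulli reduces to P₁ + ½ρv₁² = P₂ + ½ρv₂².
P₁ − P₂ = ½·807·(33.7² − 4.40²) = ½·807·1110 = 450000 Pa.

450000 Pa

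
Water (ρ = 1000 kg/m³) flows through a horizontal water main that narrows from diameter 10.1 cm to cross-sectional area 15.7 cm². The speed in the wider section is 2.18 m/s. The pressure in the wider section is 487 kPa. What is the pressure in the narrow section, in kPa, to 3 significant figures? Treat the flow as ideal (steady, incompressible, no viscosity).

P₂ ≈ 427 kPa

The volume flow rate is constant, so v₂ = (A₁/A₂)v₁ = (80.1/15.7)·2.18 = 11.1 m/s.
Bernoulli (h₁ = h₂): P₁ − P₂ = ½ρ(v₂² − v₁²).
P₂ = P₁ − ½ρ(v₂² − v₁²) = 487000 − ½·1000·(11.1² − 2.18²) = 487000 − 59500 = 427000 Pa.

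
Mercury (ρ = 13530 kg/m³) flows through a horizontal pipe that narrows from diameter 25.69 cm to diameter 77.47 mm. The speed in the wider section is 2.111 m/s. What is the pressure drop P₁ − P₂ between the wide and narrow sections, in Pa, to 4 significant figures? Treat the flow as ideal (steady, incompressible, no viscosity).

ΔP ≈ 3615000 Pa

By continuity, v₂ = v₁·A₁/A₂ = 2.111·(518.3/47.14) = 23.21 m/s.
Bernoulli (h₁ = h₂): P₁ − P₂ = ½ρ(v₂² − v₁²).
P₁ − P₂ = ½·13530·(23.21² − 2.111²) = ½·13530·534.4 = 3615000 Pa.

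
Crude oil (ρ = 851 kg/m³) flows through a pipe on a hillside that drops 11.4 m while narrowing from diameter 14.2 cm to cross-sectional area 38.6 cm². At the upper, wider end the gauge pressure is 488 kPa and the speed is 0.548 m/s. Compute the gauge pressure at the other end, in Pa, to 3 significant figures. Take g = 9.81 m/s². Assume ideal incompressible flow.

Continuity gives A₁v₁ = A₂v₂, so v₂ = (158 cm²)/(38.6 cm²) × 0.548 m/s = 2.25 m/s.
Energy conservation along the streamline gives P₂ = P₁ − ½ρ(v₂² − v₁²) − ρg(h₂ − h₁).
P₂ = 488000 + ½·851·(0.548² − 2.25²) − 851·9.81·(−11.4) = 488000 + (-2020) − (-95200) = 581000 Pa.

P₂ ≈ 581000 Pa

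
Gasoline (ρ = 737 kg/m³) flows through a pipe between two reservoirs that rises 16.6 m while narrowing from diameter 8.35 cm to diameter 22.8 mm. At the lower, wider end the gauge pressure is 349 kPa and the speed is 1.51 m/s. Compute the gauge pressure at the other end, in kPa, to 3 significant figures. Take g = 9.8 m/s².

The volume flow rate is constant, so v₂ = (A₁/A₂)v₁ = (54.8/4.08)·1.51 = 20.3 m/s.
Bernoulli: P₁ + ½ρv₁² + ρg h₁ = P₂ + ½ρv₂² + ρg h₂, so P₂ = P₁ + ½ρ(v₁² − v₂²) − ρg(h₂ − h₁).
P₂ = 349000 + ½·737·(1.51² − 20.3²) − 737·9.8·(+16.6) = 349000 + (-150000) − (120000) = 78800 Pa.

P₂ = 78.8 kPa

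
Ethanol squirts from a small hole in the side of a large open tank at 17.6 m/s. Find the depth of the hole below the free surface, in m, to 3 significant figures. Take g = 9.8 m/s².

Torricelli: v = √(2gh), so h = v²/(2g).
h = 17.6²/(2·9.8) = 310/19.60 = 15.8 m.

h = 15.8 m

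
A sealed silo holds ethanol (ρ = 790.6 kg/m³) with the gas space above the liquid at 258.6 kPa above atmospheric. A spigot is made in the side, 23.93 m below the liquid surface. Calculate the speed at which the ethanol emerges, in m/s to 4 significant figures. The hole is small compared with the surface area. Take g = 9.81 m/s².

Take point 1 at the surface (v₁ ≈ 0) and point 2 at the hole (at atmospheric pressure). Bernoulli: P₁ + ρg h = P_atm + ½ρv₂².
With P₁ − P_atm = 258600 Pa, v₂ = √(2gh + 2ΔP/ρ) = √(2·9.81·23.93 + 2·258600/790.6) = 33.52 m/s.

v = 33.52 m/s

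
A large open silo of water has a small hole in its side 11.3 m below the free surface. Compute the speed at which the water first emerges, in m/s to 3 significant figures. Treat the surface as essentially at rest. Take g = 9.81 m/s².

14.9 m/s

With the surface at rest and both surface and jet at atmospheric pressure, Bernoulli gives ρg h = ½ρv², so v = √(2gh) = √(2·9.81·11.3) = 14.9 m/s.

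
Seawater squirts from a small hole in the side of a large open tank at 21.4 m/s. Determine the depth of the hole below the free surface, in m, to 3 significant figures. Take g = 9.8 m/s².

For a small hole in a large open tank, ½v² = gh, giving h = v²/(2g).
h = 21.4²/(2·9.8) = 458/19.60 = 23.4 m.

h ≈ 23.4 m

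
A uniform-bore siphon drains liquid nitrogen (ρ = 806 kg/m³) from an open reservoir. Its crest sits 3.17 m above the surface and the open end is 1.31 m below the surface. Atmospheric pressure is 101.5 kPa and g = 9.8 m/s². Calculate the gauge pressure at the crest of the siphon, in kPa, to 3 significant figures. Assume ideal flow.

Bernoulli surface→outlet gives ½v² = g·h_out, so v = √(2·9.8·1.31) = 5.07 m/s.
With constant cross-section the crest speed equals v; applying Bernoulli from the surface up to the crest, P_top = P_atm − ½ρv² − ρg·h_top.
P_top = 101500 − ½·806·5.07² − 806·9.8·3.17 = 66100 Pa. So P_gauge = P_top − P_atm = -35400 Pa.

P_gauge ≈ -35.4 kPa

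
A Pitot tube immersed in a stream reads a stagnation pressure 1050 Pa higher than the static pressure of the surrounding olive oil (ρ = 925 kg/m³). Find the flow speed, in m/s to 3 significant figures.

Bernoulli between the free stream and the stagnation point: ½ρv² = P_stag − P_static.
v = √(2ΔP/ρ) = √(2·1050/925) = 1.51 m/s.

1.51 m/s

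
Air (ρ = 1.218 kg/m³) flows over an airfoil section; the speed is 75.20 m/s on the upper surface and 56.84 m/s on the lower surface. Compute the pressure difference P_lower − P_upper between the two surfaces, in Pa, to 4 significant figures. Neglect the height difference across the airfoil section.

ΔP ≈ 1476 Pa

The pressure is lower where the speed is higher: ΔP = ½ρ(v_up² − v_low²).
ΔP = ½·1.218·(75.20² − 56.84²) = 1476 Pa.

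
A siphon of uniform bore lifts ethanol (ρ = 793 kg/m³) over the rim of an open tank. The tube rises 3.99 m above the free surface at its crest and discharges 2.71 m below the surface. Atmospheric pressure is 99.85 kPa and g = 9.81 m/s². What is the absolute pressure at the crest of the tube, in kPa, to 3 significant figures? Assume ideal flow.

From the surface to the outlet (both open to atmosphere, surface at rest): v = √(2g·h_out) = √(2·9.81·2.71) = 7.29 m/s.
With constant cross-section the crest speed equals v; applying Bernoulli from the surface up to the crest, P_top = P_atm − ½ρv² − ρg·h_top.
P_top = 99850 − ½·793·7.29² − 793·9.81·3.99 = 47700 Pa.

P_top ≈ 47.7 kPa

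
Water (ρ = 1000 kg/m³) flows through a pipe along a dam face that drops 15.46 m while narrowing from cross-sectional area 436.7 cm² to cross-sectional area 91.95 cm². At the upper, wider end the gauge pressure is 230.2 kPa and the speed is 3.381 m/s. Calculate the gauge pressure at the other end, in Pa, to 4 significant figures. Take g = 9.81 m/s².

258700 Pa

Continuity gives A₁v₁ = A₂v₂, so v₂ = (436.7 cm²)/(91.95 cm²) × 3.381 m/s = 16.06 m/s.
Bernoulli: P₁ + ½ρv₁² + ρg h₁ = P₂ + ½ρv₂² + ρg h₂, so P₂ = P₁ + ½ρ(v₁² − v₂²) − ρg(h₂ − h₁).
P₂ = 230200 + ½·1000·(3.381² − 16.06²) − 1000·9.81·(−15.46) = 230200 + (-123200) − (-151700) = 258700 Pa.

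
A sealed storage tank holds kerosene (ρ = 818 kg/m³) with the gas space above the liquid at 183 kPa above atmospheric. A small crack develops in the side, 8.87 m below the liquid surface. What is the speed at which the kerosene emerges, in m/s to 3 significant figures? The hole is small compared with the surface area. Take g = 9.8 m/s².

v ≈ 24.9 m/s

Take point 1 at the surface (v₁ ≈ 0) and point 2 at the hole (at atmospheric pressure). Bernoulli: P₁ + ρg h = P_atm + ½ρv₂².
With P₁ − P_atm = 183000 Pa, v₂ = √(2gh + 2ΔP/ρ) = √(2·9.8·8.87 + 2·183000/818) = 24.9 m/s.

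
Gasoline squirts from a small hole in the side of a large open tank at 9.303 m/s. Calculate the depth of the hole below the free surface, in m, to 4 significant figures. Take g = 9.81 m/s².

For a small hole in a large open tank, ½v² = gh, giving h = v²/(2g).
h = 9.303²/(2·9.81) = 86.55/19.62 = 4.411 m.

h ≈ 4.411 m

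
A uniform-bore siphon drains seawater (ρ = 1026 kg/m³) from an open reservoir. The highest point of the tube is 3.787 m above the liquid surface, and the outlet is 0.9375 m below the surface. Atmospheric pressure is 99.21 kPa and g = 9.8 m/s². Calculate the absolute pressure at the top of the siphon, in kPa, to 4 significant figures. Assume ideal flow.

P_top = 51.71 kPa

The outlet speed comes from Torricelli: v = √(2g·0.9375) = 4.287 m/s.
Continuity keeps v the same throughout the tube; from surface to crest, P_atm + 0 = P_top + ½ρv² + ρg·h_top.
P_top = 99210 − ½·1026·4.287² − 1026·9.8·3.787 = 51710 Pa.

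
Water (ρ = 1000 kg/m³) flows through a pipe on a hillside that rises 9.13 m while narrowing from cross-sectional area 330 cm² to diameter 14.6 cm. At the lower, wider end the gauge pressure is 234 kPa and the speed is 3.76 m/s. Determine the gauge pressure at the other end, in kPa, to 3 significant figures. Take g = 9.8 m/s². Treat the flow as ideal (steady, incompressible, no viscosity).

P₂ = 124 kPa

Continuity gives A₁v₁ = A₂v₂, so v₂ = (330 cm²)/(167 cm²) × 3.76 m/s = 7.41 m/s.
Bernoulli: P₁ + ½ρv₁² + ρg h₁ = P₂ + ½ρv₂² + ρg h₂, so P₂ = P₁ + ½ρ(v₁² − v₂²) − ρg(h₂ − h₁).
P₂ = 234000 + ½·1000·(3.76² − 7.41²) − 1000·9.8·(+9.13) = 234000 + (-20400) − (89500) = 124000 Pa.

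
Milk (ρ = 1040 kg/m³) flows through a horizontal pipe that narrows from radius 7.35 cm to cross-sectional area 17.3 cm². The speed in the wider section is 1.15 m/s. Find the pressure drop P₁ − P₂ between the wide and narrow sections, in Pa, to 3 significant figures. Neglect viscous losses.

The volume flow rate is constant, so v₂ = (A₁/A₂)v₁ = (170/17.3)·1.15 = 11.3 m/s.
The pipe is horizontal, so Bernoulli reduces to P₁ + ½ρv₁² = P₂ + ½ρv₂².
P₁ − P₂ = ½·1040·(11.3² − 1.15²) = ½·1040·126 = 65500 Pa.

ΔP = 65500 Pa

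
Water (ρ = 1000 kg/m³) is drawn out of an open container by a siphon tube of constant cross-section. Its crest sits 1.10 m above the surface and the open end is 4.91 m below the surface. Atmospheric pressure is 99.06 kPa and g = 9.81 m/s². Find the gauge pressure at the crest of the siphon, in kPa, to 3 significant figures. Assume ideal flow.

P_gauge = -59.0 kPa

The outlet speed comes from Torricelli: v = √(2g·4.91) = 9.81 m/s.
With constant cross-section the crest speed equals v; applying Bernoulli from the surface up to the crest, P_top = P_atm − ½ρv² − ρg·h_top.
P_top = 99060 − ½·1000·9.81² − 1000·9.81·1.10 = 40100 Pa. So P_gauge = P_top − P_atm = -59000 Pa.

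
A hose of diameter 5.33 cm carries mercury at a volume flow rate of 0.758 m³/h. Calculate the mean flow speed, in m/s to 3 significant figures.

Q = 0.758 m³/h = 0.000211 m³/s.
v = Q/A = 0.000211 / 0.00223 = 0.0944 m/s.

0.0944 m/s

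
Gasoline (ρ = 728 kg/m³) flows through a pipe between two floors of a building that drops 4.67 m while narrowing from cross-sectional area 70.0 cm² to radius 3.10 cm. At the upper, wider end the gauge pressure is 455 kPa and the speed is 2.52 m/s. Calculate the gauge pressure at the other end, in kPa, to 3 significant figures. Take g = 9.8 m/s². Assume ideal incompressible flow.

Mass conservation (A₁v₁ = A₂v₂) gives v₂ = 2.52 × 70.0/30.2 = 5.84 m/s.
Bernoulli: P₁ + ½ρv₁² + ρg h₁ = P₂ + ½ρv₂² + ρg h₂, so P₂ = P₁ + ½ρ(v₁² − v₂²) − ρg(h₂ − h₁).
P₂ = 455000 + ½·728·(2.52² − 5.84²) − 728·9.8·(−4.67) = 455000 + (-10100) − (-33300) = 478000 Pa.

P₂ ≈ 478 kPa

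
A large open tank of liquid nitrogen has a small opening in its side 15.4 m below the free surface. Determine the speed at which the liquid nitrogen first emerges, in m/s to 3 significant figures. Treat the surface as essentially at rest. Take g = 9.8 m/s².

v = 17.4 m/s

Bernoulli from surface to hole (P equal, v_surface ≈ 0): v = √(2gh) = √(2×9.8×15.4) = 17.4 m/s.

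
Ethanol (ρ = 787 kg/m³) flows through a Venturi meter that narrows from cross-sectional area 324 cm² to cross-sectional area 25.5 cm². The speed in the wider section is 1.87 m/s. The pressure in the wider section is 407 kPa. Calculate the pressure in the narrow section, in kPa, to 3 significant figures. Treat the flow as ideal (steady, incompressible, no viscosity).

P₂ ≈ 186 kPa

By continuity, v₂ = v₁·A₁/A₂ = 1.87·(324/25.5) = 23.8 m/s.
Along the horizontal streamline, P + ½ρv² is constant.
P₂ = P₁ − ½ρ(v₂² − v₁²) = 407000 − ½·787·(23.8² − 1.87²) = 407000 − 221000 = 186000 Pa.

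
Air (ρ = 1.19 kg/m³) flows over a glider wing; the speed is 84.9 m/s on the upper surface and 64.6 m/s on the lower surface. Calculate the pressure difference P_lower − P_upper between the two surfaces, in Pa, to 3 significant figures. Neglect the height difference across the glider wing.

1810 Pa

The pressure is lower where the speed is higher: ΔP = ½ρ(v_up² − v_low²).
ΔP = ½·1.19·(84.9² − 64.6²) = 1810 Pa.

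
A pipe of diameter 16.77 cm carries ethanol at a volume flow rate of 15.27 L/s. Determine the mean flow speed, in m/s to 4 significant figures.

v ≈ 0.6913 m/s

Q = 15.27 L/s = 0.01527 m³/s.
v = Q/A = 0.01527 / 0.02209 = 0.6913 m/s.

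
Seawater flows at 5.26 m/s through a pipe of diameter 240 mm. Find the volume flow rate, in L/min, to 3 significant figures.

Q ≈ 14300 L/min

Q = A·v = 0.0452 m² × 5.26 m/s = 0.238 m³/s.
Converting: 0.238 m³/s × 60000 = 14300 L/min.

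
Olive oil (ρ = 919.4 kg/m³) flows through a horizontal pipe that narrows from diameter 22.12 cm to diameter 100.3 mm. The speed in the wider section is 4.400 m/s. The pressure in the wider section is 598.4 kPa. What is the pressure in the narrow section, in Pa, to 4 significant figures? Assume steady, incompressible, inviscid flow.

The volume flow rate is constant, so v₂ = (A₁/A₂)v₁ = (384.3/79.01)·4.400 = 21.40 m/s.
With no height change, Bernoulli's equation is P₁ + ½ρv₁² = P₂ + ½ρv₂².
P₂ = P₁ − ½ρ(v₂² − v₁²) = 598400 − ½·919.4·(21.40² − 4.400²) = 598400 − 201600 = 396800 Pa.

396800 Pa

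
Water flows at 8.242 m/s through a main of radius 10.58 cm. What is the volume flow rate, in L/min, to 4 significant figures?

Q ≈ 17390 L/min

Q = A·v = 0.03517 m² × 8.242 m/s = 0.2898 m³/s.
Converting: 0.2898 m³/s × 60000 = 17390 L/min.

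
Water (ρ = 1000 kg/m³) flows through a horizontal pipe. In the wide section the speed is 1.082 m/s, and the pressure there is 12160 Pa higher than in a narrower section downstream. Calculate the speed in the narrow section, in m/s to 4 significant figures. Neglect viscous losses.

v₂ ≈ 5.049 m/s

Along the level pipe P + ½ρv² is conserved, hence v₂² = v₁² + 2(P₁ − P₂)/ρ.
v₂ = √(1.082² + 2·12160/1000) = √(1.171 + 24.32) = 5.049 m/s.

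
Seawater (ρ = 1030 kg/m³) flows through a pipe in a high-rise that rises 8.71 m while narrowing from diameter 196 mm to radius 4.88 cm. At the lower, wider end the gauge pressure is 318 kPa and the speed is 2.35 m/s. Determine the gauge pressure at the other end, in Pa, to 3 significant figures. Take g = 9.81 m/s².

P₂ ≈ 187000 Pa

The volume flow rate is constant, so v₂ = (A₁/A₂)v₁ = (302/74.8)·2.35 = 9.48 m/s.
Bernoulli: P₁ + ½ρv₁² + ρg h₁ = P₂ + ½ρv₂² + ρg h₂, so P₂ = P₁ + ½ρ(v₁² − v₂²) − ρg(h₂ − h₁).
P₂ = 318000 + ½·1030·(2.35² − 9.48²) − 1030·9.81·(+8.71) = 318000 + (-43400) − (88000) = 187000 Pa.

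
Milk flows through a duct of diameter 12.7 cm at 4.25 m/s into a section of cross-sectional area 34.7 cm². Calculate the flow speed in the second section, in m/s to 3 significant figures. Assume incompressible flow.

The volume flow rate is constant, so v₂ = (A₁/A₂)v₁ = (127/34.7)·4.25 = 15.5 m/s.

v₂ ≈ 15.5 m/s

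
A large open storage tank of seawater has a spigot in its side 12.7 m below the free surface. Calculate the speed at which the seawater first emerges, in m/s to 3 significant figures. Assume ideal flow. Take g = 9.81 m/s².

Torricelli's result v = √(2gh) gives v = √(2·9.81·12.7) = 15.8 m/s.

15.8 m/s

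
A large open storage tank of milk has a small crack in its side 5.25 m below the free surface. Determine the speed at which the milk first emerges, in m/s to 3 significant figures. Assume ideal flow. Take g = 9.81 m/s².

10.1 m/s

The surface is effectively still and both ends are open, so ½v² = gh and v = √(2·9.81·5.25) = 10.1 m/s.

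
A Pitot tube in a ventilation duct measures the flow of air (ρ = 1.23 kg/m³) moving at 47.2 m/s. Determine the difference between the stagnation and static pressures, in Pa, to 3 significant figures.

ΔP ≈ 1370 Pa

The dynamic pressure equals the rise in static pressure at the stagnation point: ΔP = ½ρv².
ΔP = ½·1.23·47.2² = 1370 Pa.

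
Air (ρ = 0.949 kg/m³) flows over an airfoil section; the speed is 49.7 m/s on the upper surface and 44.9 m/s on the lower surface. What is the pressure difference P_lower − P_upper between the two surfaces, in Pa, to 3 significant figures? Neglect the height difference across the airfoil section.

The pressure is lower where the speed is higher: ΔP = ½ρ(v_up² − v_low²).
ΔP = ½·0.949·(49.7² − 44.9²) = 215 Pa.

215 Pa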